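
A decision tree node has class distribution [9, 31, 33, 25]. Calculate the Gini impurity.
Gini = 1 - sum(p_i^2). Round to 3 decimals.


Total = 98. Proportions: 9/98, 31/98, 33/98, 25/98. sum(p_i^2) = 0.2870. Gini = 1 - 0.2870 = 0.7130, which rounds to 0.713.

0.713


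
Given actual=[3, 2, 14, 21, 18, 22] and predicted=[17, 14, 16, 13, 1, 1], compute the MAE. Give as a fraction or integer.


MAE = (1/6) * (|3-17|=14 + |2-14|=12 + |14-16|=2 + |21-13|=8 + |18-1|=17 + |22-1|=21). Sum = 74. MAE = 37/3.

37/3


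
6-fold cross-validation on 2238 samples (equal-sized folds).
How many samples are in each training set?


Each validation fold has 2238/6 = 373 samples. Training set = 2238 - 373 = 1865.

1865


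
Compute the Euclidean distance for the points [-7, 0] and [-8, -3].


d = sqrt(sum of squared differences). (-7--8)^2=1, (0--3)^2=9. Sum = 10.

sqrt(10)


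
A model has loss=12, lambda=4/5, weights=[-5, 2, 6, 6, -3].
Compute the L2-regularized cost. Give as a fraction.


L2 sq norm = sum(w^2) = 110. J = 12 + 4/5 * 110 = 100.

100


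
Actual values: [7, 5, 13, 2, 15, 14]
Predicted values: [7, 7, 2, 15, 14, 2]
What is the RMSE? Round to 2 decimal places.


MSE = 73.1667. RMSE = sqrt(73.1667) = 8.55.

8.55


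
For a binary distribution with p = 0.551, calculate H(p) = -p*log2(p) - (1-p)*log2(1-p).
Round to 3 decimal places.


H = -0.551*log2(0.551) - 0.449*log2(0.449) = 0.992.

0.992


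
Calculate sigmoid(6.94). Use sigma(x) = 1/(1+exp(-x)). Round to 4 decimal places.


sigma(6.94) = 1/(1+e^(-6.94)) = 1/(1+0.000968) = 1/1.000968 = 0.9990.

0.9990


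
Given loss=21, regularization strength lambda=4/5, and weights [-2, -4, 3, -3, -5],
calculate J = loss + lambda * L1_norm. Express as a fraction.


L1 norm = sum(|w|) = 17. J = 21 + 4/5 * 17 = 173/5.

173/5


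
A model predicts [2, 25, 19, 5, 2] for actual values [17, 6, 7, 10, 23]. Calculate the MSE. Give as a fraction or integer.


MSE = (1/5) * ((17-2)^2=225 + (6-25)^2=361 + (7-19)^2=144 + (10-5)^2=25 + (23-2)^2=441). Sum = 1196. MSE = 1196/5.

1196/5


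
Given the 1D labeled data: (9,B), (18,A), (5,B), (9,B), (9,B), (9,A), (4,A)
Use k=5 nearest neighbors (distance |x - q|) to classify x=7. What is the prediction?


Distances: |9-7|=2, |18-7|=11, |5-7|=2, |9-7|=2, |9-7|=2, |9-7|=2, |4-7|=3. 5 nearest: (9,A), (9,B), (5,B), (9,B), (9,B). Counts: {'A': 1, 'B': 4}. Majority class: B.

B


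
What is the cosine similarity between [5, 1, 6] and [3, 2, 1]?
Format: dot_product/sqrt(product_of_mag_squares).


dot = 23. |a|^2 = 62, |b|^2 = 14. cos = 23/sqrt(868).

23/sqrt(868)


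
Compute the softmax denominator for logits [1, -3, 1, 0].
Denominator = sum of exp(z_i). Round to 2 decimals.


Denom = e^1=2.7183 + e^-3=0.0498 + e^1=2.7183 + e^0=1.0000. Sum = 6.4864, which rounds to 6.49.

6.49


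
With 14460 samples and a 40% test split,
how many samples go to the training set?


Test set = 14460 * 40% = 5784. Training set = 14460 - 5784 = 8676.

8676


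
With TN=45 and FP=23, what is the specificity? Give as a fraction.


Specificity = TN / (TN + FP) = 45 / 68 = 45/68.

45/68


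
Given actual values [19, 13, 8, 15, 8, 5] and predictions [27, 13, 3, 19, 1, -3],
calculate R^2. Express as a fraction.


Mean(y) = 34/3. SS_res = 218. SS_tot = 412/3. R^2 = 1 - 218/(412/3) = -121/206.

-121/206


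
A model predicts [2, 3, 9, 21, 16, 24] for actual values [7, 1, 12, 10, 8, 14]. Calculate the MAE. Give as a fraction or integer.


MAE = (1/6) * (|7-2|=5 + |1-3|=2 + |12-9|=3 + |10-21|=11 + |8-16|=8 + |14-24|=10). Sum = 39. MAE = 13/2.

13/2


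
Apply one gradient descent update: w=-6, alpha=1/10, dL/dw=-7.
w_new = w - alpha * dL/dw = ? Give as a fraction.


w_new = -6 - 1/10 * -7 = -6 - -7/10 = -53/10.

-53/10


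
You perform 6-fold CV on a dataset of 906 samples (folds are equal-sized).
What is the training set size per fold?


Each validation fold has 906/6 = 151 samples. Training set = 906 - 151 = 755.

755


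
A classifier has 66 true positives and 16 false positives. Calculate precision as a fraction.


Precision = TP / (TP + FP) = 66 / 82 = 33/41.

33/41


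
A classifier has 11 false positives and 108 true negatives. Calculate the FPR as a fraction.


FPR = FP / (FP + TN) = 11 / 119 = 11/119.

11/119


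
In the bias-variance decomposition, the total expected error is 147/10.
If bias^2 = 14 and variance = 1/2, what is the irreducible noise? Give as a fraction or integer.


Total error = bias^2 + variance + irreducible noise. So irreducible noise = 147/10 - 14 - 1/2 = 1/5.

1/5


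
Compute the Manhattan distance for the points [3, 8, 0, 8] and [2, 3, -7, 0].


d = sum of absolute differences: |3-2|=1 + |8-3|=5 + |0--7|=7 + |8-0|=8 = 21.

21


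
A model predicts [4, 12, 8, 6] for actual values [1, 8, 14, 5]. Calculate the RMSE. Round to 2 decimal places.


MSE = 15.5000. RMSE = sqrt(15.5000) = 3.94.

3.94


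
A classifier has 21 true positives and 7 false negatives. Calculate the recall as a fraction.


Recall = TP / (TP + FN) = 21 / 28 = 3/4.

3/4


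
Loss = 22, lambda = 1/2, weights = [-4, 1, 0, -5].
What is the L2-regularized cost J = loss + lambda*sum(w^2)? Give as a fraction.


L2 sq norm = sum(w^2) = 42. J = 22 + 1/2 * 42 = 43.

43


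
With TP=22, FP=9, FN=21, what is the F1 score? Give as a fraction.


Precision = 22/31 = 22/31. Recall = 22/43 = 22/43. F1 = 2*P*R/(P+R) = 22/37.

22/37


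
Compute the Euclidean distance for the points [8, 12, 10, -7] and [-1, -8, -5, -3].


d = sqrt(sum of squared differences). (8--1)^2=81, (12--8)^2=400, (10--5)^2=225, (-7--3)^2=16. Sum = 722.

sqrt(722)


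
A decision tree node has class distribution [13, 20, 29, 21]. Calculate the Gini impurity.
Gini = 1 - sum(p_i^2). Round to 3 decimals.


Total = 83. Proportions: 13/83, 20/83, 29/83, 21/83. sum(p_i^2) = 0.2687. Gini = 1 - 0.2687 = 0.7313, which rounds to 0.731.

0.731


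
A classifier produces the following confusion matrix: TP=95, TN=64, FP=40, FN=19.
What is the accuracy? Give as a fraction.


Accuracy = (TP + TN) / (TP + TN + FP + FN) = (95 + 64) / 218 = 159/218.

159/218


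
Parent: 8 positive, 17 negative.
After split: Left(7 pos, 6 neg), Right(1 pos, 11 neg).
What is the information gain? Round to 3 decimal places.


H(parent) = 0.9044. H(left) = 0.9957, H(right) = 0.4138. Weighted = (13/25)*0.9957 + (12/25)*0.4138 = 0.7164. IG = 0.9044 - 0.7164 = 0.1880, which rounds to 0.188.

0.188


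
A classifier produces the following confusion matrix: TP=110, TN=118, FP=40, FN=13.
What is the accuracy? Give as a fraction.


Accuracy = (TP + TN) / (TP + TN + FP + FN) = (110 + 118) / 281 = 228/281.

228/281


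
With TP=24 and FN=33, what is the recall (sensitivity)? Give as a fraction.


Recall = TP / (TP + FN) = 24 / 57 = 8/19.

8/19


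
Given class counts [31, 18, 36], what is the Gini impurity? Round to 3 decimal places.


Total = 85. Proportions: 31/85, 18/85, 36/85. sum(p_i^2) = 0.3572. Gini = 1 - 0.3572 = 0.6428, which rounds to 0.643.

0.643


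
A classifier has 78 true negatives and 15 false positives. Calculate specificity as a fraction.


Specificity = TN / (TN + FP) = 78 / 93 = 26/31.

26/31


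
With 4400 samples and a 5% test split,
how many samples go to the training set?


Test set = 4400 * 5% = 220. Training set = 4400 - 220 = 4180.

4180


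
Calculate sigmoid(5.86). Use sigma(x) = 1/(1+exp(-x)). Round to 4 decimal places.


sigma(5.86) = 1/(1+e^(-5.86)) = 1/(1+0.002851) = 1/1.002851 = 0.9972.

0.9972


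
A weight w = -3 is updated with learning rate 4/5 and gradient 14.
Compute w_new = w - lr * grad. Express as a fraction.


w_new = -3 - 4/5 * 14 = -3 - 56/5 = -71/5.

-71/5


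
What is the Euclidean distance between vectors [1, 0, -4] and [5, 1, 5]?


d = sqrt(sum of squared differences). (1-5)^2=16, (0-1)^2=1, (-4-5)^2=81. Sum = 98.

sqrt(98)


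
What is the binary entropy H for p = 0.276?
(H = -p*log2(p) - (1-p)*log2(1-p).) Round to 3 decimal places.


H = -0.276*log2(0.276) - 0.724*log2(0.724) = 0.850.

0.850


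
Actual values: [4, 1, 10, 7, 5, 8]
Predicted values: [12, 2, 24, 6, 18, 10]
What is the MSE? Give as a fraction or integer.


MSE = (1/6) * ((4-12)^2=64 + (1-2)^2=1 + (10-24)^2=196 + (7-6)^2=1 + (5-18)^2=169 + (8-10)^2=4). Sum = 435. MSE = 145/2.

145/2


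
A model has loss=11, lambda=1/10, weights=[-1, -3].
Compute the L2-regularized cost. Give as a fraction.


L2 sq norm = sum(w^2) = 10. J = 11 + 1/10 * 10 = 12.

12


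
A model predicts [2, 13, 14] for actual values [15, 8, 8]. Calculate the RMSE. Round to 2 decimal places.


MSE = 76.6667. RMSE = sqrt(76.6667) = 8.76.

8.76


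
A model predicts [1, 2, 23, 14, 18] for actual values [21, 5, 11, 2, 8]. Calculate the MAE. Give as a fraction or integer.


MAE = (1/5) * (|21-1|=20 + |5-2|=3 + |11-23|=12 + |2-14|=12 + |8-18|=10). Sum = 57. MAE = 57/5.

57/5


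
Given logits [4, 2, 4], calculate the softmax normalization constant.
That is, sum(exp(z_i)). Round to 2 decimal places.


Denom = e^4=54.5982 + e^2=7.3891 + e^4=54.5982. Sum = 116.5855, which rounds to 116.59.

116.59


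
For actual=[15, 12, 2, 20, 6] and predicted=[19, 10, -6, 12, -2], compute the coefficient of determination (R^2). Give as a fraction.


Mean(y) = 11. SS_res = 212. SS_tot = 204. R^2 = 1 - 212/(204) = -2/51.

-2/51


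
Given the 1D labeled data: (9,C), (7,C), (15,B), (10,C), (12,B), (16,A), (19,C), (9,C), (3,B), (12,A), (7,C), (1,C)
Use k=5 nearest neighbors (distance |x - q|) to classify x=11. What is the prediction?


Distances: |9-11|=2, |7-11|=4, |15-11|=4, |10-11|=1, |12-11|=1, |16-11|=5, |19-11|=8, |9-11|=2, |3-11|=8, |12-11|=1, |7-11|=4, |1-11|=10. 5 nearest: (12,A), (12,B), (10,C), (9,C), (9,C). Counts: {'A': 1, 'B': 1, 'C': 3}. Majority class: C.

C


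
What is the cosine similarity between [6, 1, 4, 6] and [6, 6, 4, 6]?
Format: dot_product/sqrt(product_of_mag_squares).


dot = 94. |a|^2 = 89, |b|^2 = 124. cos = 94/sqrt(11036).

94/sqrt(11036)


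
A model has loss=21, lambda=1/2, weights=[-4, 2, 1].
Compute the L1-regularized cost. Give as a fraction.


L1 norm = sum(|w|) = 7. J = 21 + 1/2 * 7 = 49/2.

49/2


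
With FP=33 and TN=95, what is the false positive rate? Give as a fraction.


FPR = FP / (FP + TN) = 33 / 128 = 33/128.

33/128


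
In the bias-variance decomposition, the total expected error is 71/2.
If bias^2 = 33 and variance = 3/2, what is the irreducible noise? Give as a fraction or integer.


Total error = bias^2 + variance + irreducible noise. So irreducible noise = 71/2 - 33 - 3/2 = 1.

1


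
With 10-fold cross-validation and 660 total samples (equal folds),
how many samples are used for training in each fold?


Each validation fold has 660/10 = 66 samples. Training set = 660 - 66 = 594.

594


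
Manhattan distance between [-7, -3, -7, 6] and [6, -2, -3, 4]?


d = sum of absolute differences: |-7-6|=13 + |-3--2|=1 + |-7--3|=4 + |6-4|=2 = 20.

20


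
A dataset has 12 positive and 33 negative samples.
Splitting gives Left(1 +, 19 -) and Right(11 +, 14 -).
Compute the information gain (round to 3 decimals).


H(parent) = 0.8366. H(left) = 0.2864, H(right) = 0.9896. Weighted = (20/45)*0.2864 + (25/45)*0.9896 = 0.6771. IG = 0.8366 - 0.6771 = 0.1595, which rounds to 0.160.

0.160


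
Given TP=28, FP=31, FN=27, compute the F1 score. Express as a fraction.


Precision = 28/59 = 28/59. Recall = 28/55 = 28/55. F1 = 2*P*R/(P+R) = 28/57.

28/57


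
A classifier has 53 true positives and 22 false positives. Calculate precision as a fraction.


Precision = TP / (TP + FP) = 53 / 75 = 53/75.

53/75


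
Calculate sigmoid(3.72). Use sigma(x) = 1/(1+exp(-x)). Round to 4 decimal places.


sigma(3.72) = 1/(1+e^(-3.72)) = 1/(1+0.024234) = 1/1.024234 = 0.9763.

0.9763


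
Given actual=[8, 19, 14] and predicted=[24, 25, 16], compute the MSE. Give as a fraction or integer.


MSE = (1/3) * ((8-24)^2=256 + (19-25)^2=36 + (14-16)^2=4). Sum = 296. MSE = 296/3.

296/3


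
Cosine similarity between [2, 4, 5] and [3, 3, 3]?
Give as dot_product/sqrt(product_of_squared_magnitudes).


dot = 33. |a|^2 = 45, |b|^2 = 27. cos = 33/sqrt(1215).

33/sqrt(1215)


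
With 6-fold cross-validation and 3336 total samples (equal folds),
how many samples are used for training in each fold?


Each validation fold has 3336/6 = 556 samples. Training set = 3336 - 556 = 2780.

2780


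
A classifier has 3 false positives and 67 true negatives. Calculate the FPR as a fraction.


FPR = FP / (FP + TN) = 3 / 70 = 3/70.

3/70


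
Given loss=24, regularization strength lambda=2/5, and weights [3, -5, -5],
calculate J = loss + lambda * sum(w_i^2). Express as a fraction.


L2 sq norm = sum(w^2) = 59. J = 24 + 2/5 * 59 = 238/5.

238/5


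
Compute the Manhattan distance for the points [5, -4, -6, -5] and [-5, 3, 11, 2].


d = sum of absolute differences: |5--5|=10 + |-4-3|=7 + |-6-11|=17 + |-5-2|=7 = 41.

41


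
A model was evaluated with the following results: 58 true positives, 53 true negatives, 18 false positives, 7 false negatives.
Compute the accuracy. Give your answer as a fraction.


Accuracy = (TP + TN) / (TP + TN + FP + FN) = (58 + 53) / 136 = 111/136.

111/136


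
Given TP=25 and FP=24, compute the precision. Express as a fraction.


Precision = TP / (TP + FP) = 25 / 49 = 25/49.

25/49


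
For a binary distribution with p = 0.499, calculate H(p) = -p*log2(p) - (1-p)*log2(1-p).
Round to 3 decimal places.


H = -0.499*log2(0.499) - 0.501*log2(0.501) = 1.000.

1.000


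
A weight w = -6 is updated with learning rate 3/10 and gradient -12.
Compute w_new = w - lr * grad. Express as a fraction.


w_new = -6 - 3/10 * -12 = -6 - -18/5 = -12/5.

-12/5


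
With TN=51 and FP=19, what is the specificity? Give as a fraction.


Specificity = TN / (TN + FP) = 51 / 70 = 51/70.

51/70


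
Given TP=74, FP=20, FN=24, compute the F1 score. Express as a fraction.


Precision = 74/94 = 37/47. Recall = 74/98 = 37/49. F1 = 2*P*R/(P+R) = 37/48.

37/48


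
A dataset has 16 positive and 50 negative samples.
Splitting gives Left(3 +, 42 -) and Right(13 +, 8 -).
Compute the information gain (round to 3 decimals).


H(parent) = 0.7990. H(left) = 0.3534, H(right) = 0.9587. Weighted = (45/66)*0.3534 + (21/66)*0.9587 = 0.5460. IG = 0.7990 - 0.5460 = 0.2530, which rounds to 0.253.

0.253


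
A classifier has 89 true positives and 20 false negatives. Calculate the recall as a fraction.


Recall = TP / (TP + FN) = 89 / 109 = 89/109.

89/109


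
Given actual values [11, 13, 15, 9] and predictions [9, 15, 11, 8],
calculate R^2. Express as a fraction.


Mean(y) = 12. SS_res = 25. SS_tot = 20. R^2 = 1 - 25/(20) = -1/4.

-1/4


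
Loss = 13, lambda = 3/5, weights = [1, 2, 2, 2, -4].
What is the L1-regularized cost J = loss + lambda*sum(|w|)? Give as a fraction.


L1 norm = sum(|w|) = 11. J = 13 + 3/5 * 11 = 98/5.

98/5


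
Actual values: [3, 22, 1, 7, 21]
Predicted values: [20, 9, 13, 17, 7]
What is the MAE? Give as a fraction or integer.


MAE = (1/5) * (|3-20|=17 + |22-9|=13 + |1-13|=12 + |7-17|=10 + |21-7|=14). Sum = 66. MAE = 66/5.

66/5


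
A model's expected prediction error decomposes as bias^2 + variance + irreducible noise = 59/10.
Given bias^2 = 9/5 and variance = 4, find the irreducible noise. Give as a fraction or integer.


Total error = bias^2 + variance + irreducible noise. So irreducible noise = 59/10 - 9/5 - 4 = 1/10.

1/10


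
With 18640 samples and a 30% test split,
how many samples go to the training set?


Test set = 18640 * 30% = 5592. Training set = 18640 - 5592 = 13048.

13048


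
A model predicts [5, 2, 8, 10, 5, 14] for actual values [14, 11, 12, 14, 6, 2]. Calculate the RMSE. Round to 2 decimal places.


MSE = 56.5000. RMSE = sqrt(56.5000) = 7.52.

7.52


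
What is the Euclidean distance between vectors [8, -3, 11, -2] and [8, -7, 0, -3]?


d = sqrt(sum of squared differences). (8-8)^2=0, (-3--7)^2=16, (11-0)^2=121, (-2--3)^2=1. Sum = 138.

sqrt(138)


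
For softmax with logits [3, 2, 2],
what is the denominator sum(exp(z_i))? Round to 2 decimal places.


Denom = e^3=20.0855 + e^2=7.3891 + e^2=7.3891. Sum = 34.8637, which rounds to 34.86.

34.86


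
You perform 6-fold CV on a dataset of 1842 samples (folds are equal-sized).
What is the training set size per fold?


Each validation fold has 1842/6 = 307 samples. Training set = 1842 - 307 = 1535.

1535


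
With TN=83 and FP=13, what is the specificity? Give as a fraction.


Specificity = TN / (TN + FP) = 83 / 96 = 83/96.

83/96


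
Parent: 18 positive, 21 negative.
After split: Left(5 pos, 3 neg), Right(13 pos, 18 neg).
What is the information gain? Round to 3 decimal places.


H(parent) = 0.9957. H(left) = 0.9544, H(right) = 0.9812. Weighted = (8/39)*0.9544 + (31/39)*0.9812 = 0.9757. IG = 0.9957 - 0.9757 = 0.0200, which rounds to 0.020.

0.020


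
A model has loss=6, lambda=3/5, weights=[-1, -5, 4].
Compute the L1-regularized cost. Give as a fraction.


L1 norm = sum(|w|) = 10. J = 6 + 3/5 * 10 = 12.

12


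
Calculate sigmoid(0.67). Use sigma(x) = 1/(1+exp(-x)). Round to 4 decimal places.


sigma(0.67) = 1/(1+e^(-0.67)) = 1/(1+0.511709) = 1/1.511709 = 0.6615.

0.6615


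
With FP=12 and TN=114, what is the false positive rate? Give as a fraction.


FPR = FP / (FP + TN) = 12 / 126 = 2/21.

2/21


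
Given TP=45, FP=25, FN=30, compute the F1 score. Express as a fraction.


Precision = 45/70 = 9/14. Recall = 45/75 = 3/5. F1 = 2*P*R/(P+R) = 18/29.

18/29


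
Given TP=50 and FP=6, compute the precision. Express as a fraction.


Precision = TP / (TP + FP) = 50 / 56 = 25/28.

25/28


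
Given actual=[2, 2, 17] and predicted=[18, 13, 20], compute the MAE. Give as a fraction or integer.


MAE = (1/3) * (|2-18|=16 + |2-13|=11 + |17-20|=3). Sum = 30. MAE = 10.

10


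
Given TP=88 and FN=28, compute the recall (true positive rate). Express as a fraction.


Recall = TP / (TP + FN) = 88 / 116 = 22/29.

22/29


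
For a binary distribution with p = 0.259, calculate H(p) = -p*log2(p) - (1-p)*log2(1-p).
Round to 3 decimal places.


H = -0.259*log2(0.259) - 0.741*log2(0.741) = 0.825.

0.825


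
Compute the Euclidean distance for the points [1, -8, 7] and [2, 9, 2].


d = sqrt(sum of squared differences). (1-2)^2=1, (-8-9)^2=289, (7-2)^2=25. Sum = 315.

sqrt(315)


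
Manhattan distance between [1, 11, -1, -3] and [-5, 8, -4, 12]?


d = sum of absolute differences: |1--5|=6 + |11-8|=3 + |-1--4|=3 + |-3-12|=15 = 27.

27


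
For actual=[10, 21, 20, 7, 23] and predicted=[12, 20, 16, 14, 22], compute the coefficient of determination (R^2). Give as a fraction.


Mean(y) = 81/5. SS_res = 71. SS_tot = 1034/5. R^2 = 1 - 71/(1034/5) = 679/1034.

679/1034


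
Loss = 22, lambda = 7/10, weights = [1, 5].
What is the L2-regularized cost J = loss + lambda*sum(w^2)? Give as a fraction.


L2 sq norm = sum(w^2) = 26. J = 22 + 7/10 * 26 = 201/5.

201/5


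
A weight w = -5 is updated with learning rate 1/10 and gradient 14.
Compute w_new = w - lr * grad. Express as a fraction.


w_new = -5 - 1/10 * 14 = -5 - 7/5 = -32/5.

-32/5


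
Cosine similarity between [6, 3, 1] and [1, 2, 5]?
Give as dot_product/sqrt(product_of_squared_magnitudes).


dot = 17. |a|^2 = 46, |b|^2 = 30. cos = 17/sqrt(1380).

17/sqrt(1380)


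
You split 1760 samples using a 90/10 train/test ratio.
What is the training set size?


Test set = 1760 * 10% = 176. Training set = 1760 - 176 = 1584.

1584


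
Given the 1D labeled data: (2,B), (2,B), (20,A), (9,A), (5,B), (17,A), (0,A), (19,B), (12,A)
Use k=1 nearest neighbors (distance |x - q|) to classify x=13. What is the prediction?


Distances: |2-13|=11, |2-13|=11, |20-13|=7, |9-13|=4, |5-13|=8, |17-13|=4, |0-13|=13, |19-13|=6, |12-13|=1. 1 nearest: (12,A). Counts: {'A': 1}. Majority class: A.

A


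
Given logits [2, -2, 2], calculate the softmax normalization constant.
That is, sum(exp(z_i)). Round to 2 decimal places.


Denom = e^2=7.3891 + e^-2=0.1353 + e^2=7.3891. Sum = 14.9135, which rounds to 14.91.

14.91


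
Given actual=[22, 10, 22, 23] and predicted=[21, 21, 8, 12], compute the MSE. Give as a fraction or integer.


MSE = (1/4) * ((22-21)^2=1 + (10-21)^2=121 + (22-8)^2=196 + (23-12)^2=121). Sum = 439. MSE = 439/4.

439/4


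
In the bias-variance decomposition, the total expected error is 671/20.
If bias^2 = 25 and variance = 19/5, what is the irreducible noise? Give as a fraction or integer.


Total error = bias^2 + variance + irreducible noise. So irreducible noise = 671/20 - 25 - 19/5 = 19/4.

19/4


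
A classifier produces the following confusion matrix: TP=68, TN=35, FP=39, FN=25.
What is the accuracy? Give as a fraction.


Accuracy = (TP + TN) / (TP + TN + FP + FN) = (68 + 35) / 167 = 103/167.

103/167


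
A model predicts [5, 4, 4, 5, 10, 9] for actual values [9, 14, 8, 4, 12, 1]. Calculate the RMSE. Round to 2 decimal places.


MSE = 33.5000. RMSE = sqrt(33.5000) = 5.79.

5.79


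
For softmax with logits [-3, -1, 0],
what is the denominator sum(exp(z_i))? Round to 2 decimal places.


Denom = e^-3=0.0498 + e^-1=0.3679 + e^0=1.0000. Sum = 1.4177, which rounds to 1.42.

1.42


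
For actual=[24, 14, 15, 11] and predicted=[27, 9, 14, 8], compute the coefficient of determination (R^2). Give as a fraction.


Mean(y) = 16. SS_res = 44. SS_tot = 94. R^2 = 1 - 44/(94) = 25/47.

25/47


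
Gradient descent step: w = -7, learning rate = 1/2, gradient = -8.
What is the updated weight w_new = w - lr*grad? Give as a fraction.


w_new = -7 - 1/2 * -8 = -7 - -4 = -3.

-3


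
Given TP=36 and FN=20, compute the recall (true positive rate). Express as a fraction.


Recall = TP / (TP + FN) = 36 / 56 = 9/14.

9/14


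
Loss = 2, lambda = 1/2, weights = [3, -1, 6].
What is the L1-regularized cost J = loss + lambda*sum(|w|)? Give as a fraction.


L1 norm = sum(|w|) = 10. J = 2 + 1/2 * 10 = 7.

7


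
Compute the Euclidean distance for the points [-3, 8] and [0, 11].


d = sqrt(sum of squared differences). (-3-0)^2=9, (8-11)^2=9. Sum = 18.

sqrt(18)


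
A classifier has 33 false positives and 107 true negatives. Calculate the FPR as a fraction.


FPR = FP / (FP + TN) = 33 / 140 = 33/140.

33/140


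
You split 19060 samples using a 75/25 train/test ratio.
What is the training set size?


Test set = 19060 * 25% = 4765. Training set = 19060 - 4765 = 14295.

14295


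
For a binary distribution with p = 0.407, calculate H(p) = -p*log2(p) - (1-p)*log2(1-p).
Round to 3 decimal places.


H = -0.407*log2(0.407) - 0.593*log2(0.593) = 0.975.

0.975


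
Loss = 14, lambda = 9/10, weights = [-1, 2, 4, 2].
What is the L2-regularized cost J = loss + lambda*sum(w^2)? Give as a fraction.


L2 sq norm = sum(w^2) = 25. J = 14 + 9/10 * 25 = 73/2.

73/2


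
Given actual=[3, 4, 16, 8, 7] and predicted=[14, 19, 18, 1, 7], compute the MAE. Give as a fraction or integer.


MAE = (1/5) * (|3-14|=11 + |4-19|=15 + |16-18|=2 + |8-1|=7 + |7-7|=0). Sum = 35. MAE = 7.

7


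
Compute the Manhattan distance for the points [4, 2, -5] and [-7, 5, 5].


d = sum of absolute differences: |4--7|=11 + |2-5|=3 + |-5-5|=10 = 24.

24


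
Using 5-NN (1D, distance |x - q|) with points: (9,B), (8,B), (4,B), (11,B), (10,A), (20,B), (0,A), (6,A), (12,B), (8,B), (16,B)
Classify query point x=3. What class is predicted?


Distances: |9-3|=6, |8-3|=5, |4-3|=1, |11-3|=8, |10-3|=7, |20-3|=17, |0-3|=3, |6-3|=3, |12-3|=9, |8-3|=5, |16-3|=13. 5 nearest: (4,B), (0,A), (6,A), (8,B), (8,B). Counts: {'B': 3, 'A': 2}. Majority class: B.

B


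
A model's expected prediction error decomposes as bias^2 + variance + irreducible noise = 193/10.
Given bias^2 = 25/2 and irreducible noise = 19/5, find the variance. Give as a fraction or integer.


Total error = bias^2 + variance + irreducible noise. So variance = 193/10 - 25/2 - 19/5 = 3.

3


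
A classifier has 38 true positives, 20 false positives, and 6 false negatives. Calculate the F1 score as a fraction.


Precision = 38/58 = 19/29. Recall = 38/44 = 19/22. F1 = 2*P*R/(P+R) = 38/51.

38/51


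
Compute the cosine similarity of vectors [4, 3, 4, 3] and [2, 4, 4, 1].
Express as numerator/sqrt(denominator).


dot = 39. |a|^2 = 50, |b|^2 = 37. cos = 39/sqrt(1850).

39/sqrt(1850)


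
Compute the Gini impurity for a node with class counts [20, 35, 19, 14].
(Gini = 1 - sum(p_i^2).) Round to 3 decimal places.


Total = 88. Proportions: 20/88, 35/88, 19/88, 14/88. sum(p_i^2) = 0.2818. Gini = 1 - 0.2818 = 0.7182, which rounds to 0.718.

0.718


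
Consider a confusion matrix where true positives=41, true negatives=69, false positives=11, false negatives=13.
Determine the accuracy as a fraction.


Accuracy = (TP + TN) / (TP + TN + FP + FN) = (41 + 69) / 134 = 55/67.

55/67


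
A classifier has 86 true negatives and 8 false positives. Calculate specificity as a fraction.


Specificity = TN / (TN + FP) = 86 / 94 = 43/47.

43/47


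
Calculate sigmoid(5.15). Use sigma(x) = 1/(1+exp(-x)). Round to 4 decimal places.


sigma(5.15) = 1/(1+e^(-5.15)) = 1/(1+0.005799) = 1/1.005799 = 0.9942.

0.9942


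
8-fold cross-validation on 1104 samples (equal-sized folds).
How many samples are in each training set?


Each validation fold has 1104/8 = 138 samples. Training set = 1104 - 138 = 966.

966


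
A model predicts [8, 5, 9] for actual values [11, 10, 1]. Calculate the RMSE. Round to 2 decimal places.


MSE = 32.6667. RMSE = sqrt(32.6667) = 5.72.

5.72


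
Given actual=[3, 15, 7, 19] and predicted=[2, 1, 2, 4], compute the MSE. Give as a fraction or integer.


MSE = (1/4) * ((3-2)^2=1 + (15-1)^2=196 + (7-2)^2=25 + (19-4)^2=225). Sum = 447. MSE = 447/4.

447/4


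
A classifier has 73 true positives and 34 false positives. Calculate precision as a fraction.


Precision = TP / (TP + FP) = 73 / 107 = 73/107.

73/107


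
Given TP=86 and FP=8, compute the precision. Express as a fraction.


Precision = TP / (TP + FP) = 86 / 94 = 43/47.

43/47


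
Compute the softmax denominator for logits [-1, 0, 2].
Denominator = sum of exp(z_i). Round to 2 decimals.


Denom = e^-1=0.3679 + e^0=1.0000 + e^2=7.3891. Sum = 8.7570, which rounds to 8.76.

8.76


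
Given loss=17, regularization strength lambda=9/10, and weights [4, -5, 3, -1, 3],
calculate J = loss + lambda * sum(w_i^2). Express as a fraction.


L2 sq norm = sum(w^2) = 60. J = 17 + 9/10 * 60 = 71.

71


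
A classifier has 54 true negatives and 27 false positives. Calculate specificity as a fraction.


Specificity = TN / (TN + FP) = 54 / 81 = 2/3.

2/3


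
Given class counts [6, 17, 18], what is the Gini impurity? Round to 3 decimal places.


Total = 41. Proportions: 6/41, 17/41, 18/41. sum(p_i^2) = 0.3861. Gini = 1 - 0.3861 = 0.6139, which rounds to 0.614.

0.614


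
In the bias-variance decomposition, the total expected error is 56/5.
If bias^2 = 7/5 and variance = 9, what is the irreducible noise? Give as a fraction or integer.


Total error = bias^2 + variance + irreducible noise. So irreducible noise = 56/5 - 7/5 - 9 = 4/5.

4/5


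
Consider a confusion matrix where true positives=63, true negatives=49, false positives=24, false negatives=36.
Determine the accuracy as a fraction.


Accuracy = (TP + TN) / (TP + TN + FP + FN) = (63 + 49) / 172 = 28/43.

28/43


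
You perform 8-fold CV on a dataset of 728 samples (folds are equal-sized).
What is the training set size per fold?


Each validation fold has 728/8 = 91 samples. Training set = 728 - 91 = 637.

637


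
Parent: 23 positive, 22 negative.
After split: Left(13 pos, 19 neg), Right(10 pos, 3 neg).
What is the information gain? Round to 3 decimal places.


H(parent) = 0.9996. H(left) = 0.9745, H(right) = 0.7793. Weighted = (32/45)*0.9745 + (13/45)*0.7793 = 0.9181. IG = 0.9996 - 0.9181 = 0.0815, which rounds to 0.082.

0.082


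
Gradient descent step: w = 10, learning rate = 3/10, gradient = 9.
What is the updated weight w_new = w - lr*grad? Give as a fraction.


w_new = 10 - 3/10 * 9 = 10 - 27/10 = 73/10.

73/10


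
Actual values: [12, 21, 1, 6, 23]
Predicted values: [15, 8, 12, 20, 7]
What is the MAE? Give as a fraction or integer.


MAE = (1/5) * (|12-15|=3 + |21-8|=13 + |1-12|=11 + |6-20|=14 + |23-7|=16). Sum = 57. MAE = 57/5.

57/5


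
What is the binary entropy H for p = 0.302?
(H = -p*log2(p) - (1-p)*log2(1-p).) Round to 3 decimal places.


H = -0.302*log2(0.302) - 0.698*log2(0.698) = 0.884.

0.884


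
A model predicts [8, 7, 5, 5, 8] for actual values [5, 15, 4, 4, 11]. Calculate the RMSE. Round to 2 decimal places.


MSE = 16.8000. RMSE = sqrt(16.8000) = 4.10.

4.10


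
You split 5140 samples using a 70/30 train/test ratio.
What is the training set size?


Test set = 5140 * 30% = 1542. Training set = 5140 - 1542 = 3598.

3598


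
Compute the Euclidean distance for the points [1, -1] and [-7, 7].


d = sqrt(sum of squared differences). (1--7)^2=64, (-1-7)^2=64. Sum = 128.

sqrt(128)


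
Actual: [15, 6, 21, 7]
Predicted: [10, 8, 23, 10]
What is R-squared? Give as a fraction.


Mean(y) = 49/4. SS_res = 42. SS_tot = 603/4. R^2 = 1 - 42/(603/4) = 145/201.

145/201


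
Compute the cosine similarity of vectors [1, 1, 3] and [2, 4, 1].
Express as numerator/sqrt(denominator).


dot = 9. |a|^2 = 11, |b|^2 = 21. cos = 9/sqrt(231).

9/sqrt(231)


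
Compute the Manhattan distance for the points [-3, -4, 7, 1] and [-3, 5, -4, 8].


d = sum of absolute differences: |-3--3|=0 + |-4-5|=9 + |7--4|=11 + |1-8|=7 = 27.

27


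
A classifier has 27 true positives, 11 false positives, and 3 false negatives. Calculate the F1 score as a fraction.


Precision = 27/38 = 27/38. Recall = 27/30 = 9/10. F1 = 2*P*R/(P+R) = 27/34.

27/34


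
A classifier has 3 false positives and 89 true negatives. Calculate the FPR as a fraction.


FPR = FP / (FP + TN) = 3 / 92 = 3/92.

3/92


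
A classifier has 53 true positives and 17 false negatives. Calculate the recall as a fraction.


Recall = TP / (TP + FN) = 53 / 70 = 53/70.

53/70


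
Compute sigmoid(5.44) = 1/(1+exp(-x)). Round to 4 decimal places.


sigma(5.44) = 1/(1+e^(-5.44)) = 1/(1+0.004339) = 1/1.004339 = 0.9957.

0.9957


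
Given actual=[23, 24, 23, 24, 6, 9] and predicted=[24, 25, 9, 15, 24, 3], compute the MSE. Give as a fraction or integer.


MSE = (1/6) * ((23-24)^2=1 + (24-25)^2=1 + (23-9)^2=196 + (24-15)^2=81 + (6-24)^2=324 + (9-3)^2=36). Sum = 639. MSE = 213/2.

213/2


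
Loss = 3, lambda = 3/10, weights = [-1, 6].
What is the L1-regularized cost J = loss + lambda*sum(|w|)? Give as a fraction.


L1 norm = sum(|w|) = 7. J = 3 + 3/10 * 7 = 51/10.

51/10


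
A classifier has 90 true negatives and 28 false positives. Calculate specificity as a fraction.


Specificity = TN / (TN + FP) = 90 / 118 = 45/59.

45/59


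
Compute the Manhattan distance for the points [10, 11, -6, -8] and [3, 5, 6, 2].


d = sum of absolute differences: |10-3|=7 + |11-5|=6 + |-6-6|=12 + |-8-2|=10 = 35.

35


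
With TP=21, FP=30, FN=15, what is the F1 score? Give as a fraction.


Precision = 21/51 = 7/17. Recall = 21/36 = 7/12. F1 = 2*P*R/(P+R) = 14/29.

14/29


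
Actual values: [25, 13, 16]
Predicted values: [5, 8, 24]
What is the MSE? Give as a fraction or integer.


MSE = (1/3) * ((25-5)^2=400 + (13-8)^2=25 + (16-24)^2=64). Sum = 489. MSE = 163.

163


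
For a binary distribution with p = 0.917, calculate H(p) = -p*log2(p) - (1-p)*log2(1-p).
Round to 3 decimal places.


H = -0.917*log2(0.917) - 0.083*log2(0.083) = 0.413.

0.413


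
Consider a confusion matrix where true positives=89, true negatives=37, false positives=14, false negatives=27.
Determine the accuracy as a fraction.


Accuracy = (TP + TN) / (TP + TN + FP + FN) = (89 + 37) / 167 = 126/167.

126/167


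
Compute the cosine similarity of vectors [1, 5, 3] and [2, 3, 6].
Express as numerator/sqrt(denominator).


dot = 35. |a|^2 = 35, |b|^2 = 49. cos = 35/sqrt(1715).

35/sqrt(1715)


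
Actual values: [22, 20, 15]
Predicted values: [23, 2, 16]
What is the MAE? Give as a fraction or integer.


MAE = (1/3) * (|22-23|=1 + |20-2|=18 + |15-16|=1). Sum = 20. MAE = 20/3.

20/3


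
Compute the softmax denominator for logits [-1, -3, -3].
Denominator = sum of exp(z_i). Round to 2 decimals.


Denom = e^-1=0.3679 + e^-3=0.0498 + e^-3=0.0498. Sum = 0.4675, which rounds to 0.47.

0.47


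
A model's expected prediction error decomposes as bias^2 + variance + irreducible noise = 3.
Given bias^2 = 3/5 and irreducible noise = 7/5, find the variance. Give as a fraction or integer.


Total error = bias^2 + variance + irreducible noise. So variance = 3 - 3/5 - 7/5 = 1.

1


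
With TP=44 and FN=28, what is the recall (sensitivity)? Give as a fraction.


Recall = TP / (TP + FN) = 44 / 72 = 11/18.

11/18


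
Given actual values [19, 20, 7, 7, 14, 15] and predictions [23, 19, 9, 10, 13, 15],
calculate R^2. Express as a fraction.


Mean(y) = 41/3. SS_res = 31. SS_tot = 478/3. R^2 = 1 - 31/(478/3) = 385/478.

385/478


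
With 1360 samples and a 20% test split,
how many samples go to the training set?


Test set = 1360 * 20% = 272. Training set = 1360 - 272 = 1088.

1088


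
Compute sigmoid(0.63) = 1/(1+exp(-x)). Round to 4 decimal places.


sigma(0.63) = 1/(1+e^(-0.63)) = 1/(1+0.532592) = 1/1.532592 = 0.6525.

0.6525


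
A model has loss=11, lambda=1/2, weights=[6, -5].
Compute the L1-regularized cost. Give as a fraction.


L1 norm = sum(|w|) = 11. J = 11 + 1/2 * 11 = 33/2.

33/2


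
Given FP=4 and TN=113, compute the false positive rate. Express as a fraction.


FPR = FP / (FP + TN) = 4 / 117 = 4/117.

4/117


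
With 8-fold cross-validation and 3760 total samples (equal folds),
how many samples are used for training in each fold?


Each validation fold has 3760/8 = 470 samples. Training set = 3760 - 470 = 3290.

3290


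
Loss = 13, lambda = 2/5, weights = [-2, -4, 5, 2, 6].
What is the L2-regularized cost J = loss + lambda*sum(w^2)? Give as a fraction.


L2 sq norm = sum(w^2) = 85. J = 13 + 2/5 * 85 = 47.

47


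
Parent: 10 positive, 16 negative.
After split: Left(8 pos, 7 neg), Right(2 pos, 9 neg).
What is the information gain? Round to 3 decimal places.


H(parent) = 0.9612. H(left) = 0.9968, H(right) = 0.6840. Weighted = (15/26)*0.9968 + (11/26)*0.6840 = 0.8645. IG = 0.9612 - 0.8645 = 0.0967, which rounds to 0.097.

0.097


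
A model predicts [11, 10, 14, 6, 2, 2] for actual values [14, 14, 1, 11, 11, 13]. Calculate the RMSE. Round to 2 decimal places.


MSE = 70.1667. RMSE = sqrt(70.1667) = 8.38.

8.38


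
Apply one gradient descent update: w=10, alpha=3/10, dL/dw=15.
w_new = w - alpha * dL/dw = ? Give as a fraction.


w_new = 10 - 3/10 * 15 = 10 - 9/2 = 11/2.

11/2


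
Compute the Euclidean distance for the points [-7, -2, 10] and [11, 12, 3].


d = sqrt(sum of squared differences). (-7-11)^2=324, (-2-12)^2=196, (10-3)^2=49. Sum = 569.

sqrt(569)


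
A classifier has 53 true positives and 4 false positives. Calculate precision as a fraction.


Precision = TP / (TP + FP) = 53 / 57 = 53/57.

53/57


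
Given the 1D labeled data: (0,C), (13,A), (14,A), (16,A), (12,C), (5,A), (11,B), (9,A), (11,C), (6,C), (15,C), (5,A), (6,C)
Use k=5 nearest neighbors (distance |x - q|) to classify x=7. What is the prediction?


Distances: |0-7|=7, |13-7|=6, |14-7|=7, |16-7|=9, |12-7|=5, |5-7|=2, |11-7|=4, |9-7|=2, |11-7|=4, |6-7|=1, |15-7|=8, |5-7|=2, |6-7|=1. 5 nearest: (6,C), (6,C), (5,A), (9,A), (5,A). Counts: {'C': 2, 'A': 3}. Majority class: A.

A


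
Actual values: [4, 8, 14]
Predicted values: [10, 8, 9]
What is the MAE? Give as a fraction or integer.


MAE = (1/3) * (|4-10|=6 + |8-8|=0 + |14-9|=5). Sum = 11. MAE = 11/3.

11/3


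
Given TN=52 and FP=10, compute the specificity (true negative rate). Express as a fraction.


Specificity = TN / (TN + FP) = 52 / 62 = 26/31.

26/31


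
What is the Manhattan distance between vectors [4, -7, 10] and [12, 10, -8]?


d = sum of absolute differences: |4-12|=8 + |-7-10|=17 + |10--8|=18 = 43.

43


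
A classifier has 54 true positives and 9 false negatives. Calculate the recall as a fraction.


Recall = TP / (TP + FN) = 54 / 63 = 6/7.

6/7


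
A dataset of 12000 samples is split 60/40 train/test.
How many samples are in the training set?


Test set = 12000 * 40% = 4800. Training set = 12000 - 4800 = 7200.

7200


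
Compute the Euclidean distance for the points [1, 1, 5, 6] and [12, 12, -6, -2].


d = sqrt(sum of squared differences). (1-12)^2=121, (1-12)^2=121, (5--6)^2=121, (6--2)^2=64. Sum = 427.

sqrt(427)


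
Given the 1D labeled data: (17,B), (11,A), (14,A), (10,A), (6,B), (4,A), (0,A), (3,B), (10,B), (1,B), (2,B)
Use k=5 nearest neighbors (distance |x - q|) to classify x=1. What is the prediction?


Distances: |17-1|=16, |11-1|=10, |14-1|=13, |10-1|=9, |6-1|=5, |4-1|=3, |0-1|=1, |3-1|=2, |10-1|=9, |1-1|=0, |2-1|=1. 5 nearest: (1,B), (0,A), (2,B), (3,B), (4,A). Counts: {'B': 3, 'A': 2}. Majority class: B.

B


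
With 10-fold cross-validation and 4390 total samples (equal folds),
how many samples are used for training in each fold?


Each validation fold has 4390/10 = 439 samples. Training set = 4390 - 439 = 3951.

3951


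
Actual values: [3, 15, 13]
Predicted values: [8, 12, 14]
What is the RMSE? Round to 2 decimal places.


MSE = 11.6667. RMSE = sqrt(11.6667) = 3.42.

3.42


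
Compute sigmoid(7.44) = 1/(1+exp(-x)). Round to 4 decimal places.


sigma(7.44) = 1/(1+e^(-7.44)) = 1/(1+0.000587) = 1/1.000587 = 0.9994.

0.9994


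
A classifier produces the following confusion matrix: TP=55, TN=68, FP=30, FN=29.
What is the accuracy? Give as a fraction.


Accuracy = (TP + TN) / (TP + TN + FP + FN) = (55 + 68) / 182 = 123/182.

123/182


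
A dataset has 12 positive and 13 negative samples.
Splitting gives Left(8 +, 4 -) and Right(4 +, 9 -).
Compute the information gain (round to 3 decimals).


H(parent) = 0.9988. H(left) = 0.9183, H(right) = 0.8905. Weighted = (12/25)*0.9183 + (13/25)*0.8905 = 0.9038. IG = 0.9988 - 0.9038 = 0.0950, which rounds to 0.095.

0.095


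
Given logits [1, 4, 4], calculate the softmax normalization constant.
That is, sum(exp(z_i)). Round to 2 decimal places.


Denom = e^1=2.7183 + e^4=54.5982 + e^4=54.5982. Sum = 111.9147, which rounds to 111.91.

111.91


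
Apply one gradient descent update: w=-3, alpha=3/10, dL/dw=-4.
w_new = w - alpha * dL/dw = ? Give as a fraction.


w_new = -3 - 3/10 * -4 = -3 - -6/5 = -9/5.

-9/5


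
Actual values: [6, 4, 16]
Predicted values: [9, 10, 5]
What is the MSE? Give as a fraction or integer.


MSE = (1/3) * ((6-9)^2=9 + (4-10)^2=36 + (16-5)^2=121). Sum = 166. MSE = 166/3.

166/3


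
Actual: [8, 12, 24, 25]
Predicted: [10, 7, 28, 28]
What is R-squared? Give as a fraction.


Mean(y) = 69/4. SS_res = 54. SS_tot = 875/4. R^2 = 1 - 54/(875/4) = 659/875.

659/875


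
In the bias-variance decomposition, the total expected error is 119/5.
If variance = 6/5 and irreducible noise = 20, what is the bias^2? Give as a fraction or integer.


Total error = bias^2 + variance + irreducible noise. So bias^2 = 119/5 - 6/5 - 20 = 13/5.

13/5


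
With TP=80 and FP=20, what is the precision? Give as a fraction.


Precision = TP / (TP + FP) = 80 / 100 = 4/5.

4/5
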